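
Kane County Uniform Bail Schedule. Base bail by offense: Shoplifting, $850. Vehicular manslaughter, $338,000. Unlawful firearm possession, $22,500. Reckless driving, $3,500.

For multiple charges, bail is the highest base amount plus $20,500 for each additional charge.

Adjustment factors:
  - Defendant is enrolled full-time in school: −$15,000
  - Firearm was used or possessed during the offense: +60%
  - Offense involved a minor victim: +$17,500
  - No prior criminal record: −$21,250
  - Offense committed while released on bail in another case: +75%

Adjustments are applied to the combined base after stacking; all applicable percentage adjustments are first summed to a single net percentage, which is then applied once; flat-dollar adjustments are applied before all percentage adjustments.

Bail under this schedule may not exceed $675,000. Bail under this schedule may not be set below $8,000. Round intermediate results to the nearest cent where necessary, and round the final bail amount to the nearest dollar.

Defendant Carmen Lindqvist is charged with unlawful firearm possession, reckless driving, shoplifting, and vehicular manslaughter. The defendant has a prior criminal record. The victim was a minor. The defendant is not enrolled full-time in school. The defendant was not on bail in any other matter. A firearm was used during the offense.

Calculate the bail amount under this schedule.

$667,200

Base amounts from the schedule: unlawful firearm possession $22,500; reckless driving $3,500; shoplifting $850; vehicular manslaughter $338,000.
Stacking rule: highest base plus $20,500 per additional charge. Highest is vehicular manslaughter at $338,000; 3 additional charges → +$61,500. Combined base = $399,500.
Offense involved a minor victim (+$17,500 flat): $399,500 + $17,500 = $417,000.
Firearm was used or possessed during the offense (+60%): $417,000 × 1.6 = $667,200.
$667,200 is within the $675,000 maximum.
$667,200 is at or above the $8,000 minimum.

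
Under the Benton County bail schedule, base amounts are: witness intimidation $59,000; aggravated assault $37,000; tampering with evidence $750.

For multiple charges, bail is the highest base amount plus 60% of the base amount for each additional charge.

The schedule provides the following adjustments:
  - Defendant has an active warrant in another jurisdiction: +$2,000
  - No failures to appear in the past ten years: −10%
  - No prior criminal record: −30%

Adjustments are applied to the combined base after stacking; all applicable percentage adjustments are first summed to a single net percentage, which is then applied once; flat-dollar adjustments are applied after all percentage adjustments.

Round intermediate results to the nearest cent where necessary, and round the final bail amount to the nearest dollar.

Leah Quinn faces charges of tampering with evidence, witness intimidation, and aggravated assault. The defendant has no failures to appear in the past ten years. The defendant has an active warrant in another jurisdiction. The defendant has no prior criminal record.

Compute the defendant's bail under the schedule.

Base amounts from the schedule: tampering with evidence $750; witness intimidation $59,000; aggravated assault $37,000.
Stacking rule: highest base plus 60% of each additional charge. Highest is witness intimidation at $59,000. Additional: $750 × 60% = $450; $37,000 × 60% = $22,200. Combined base = $59,000 + $22,650 = $81,650.
Net percentage adjustment: −10% −30% = −40%. $81,650 × 0.6 = $48,990.
Defendant has an active warrant in another jurisdiction (+$2,000 flat): $48,990 + $2,000 = $50,990.

$50,990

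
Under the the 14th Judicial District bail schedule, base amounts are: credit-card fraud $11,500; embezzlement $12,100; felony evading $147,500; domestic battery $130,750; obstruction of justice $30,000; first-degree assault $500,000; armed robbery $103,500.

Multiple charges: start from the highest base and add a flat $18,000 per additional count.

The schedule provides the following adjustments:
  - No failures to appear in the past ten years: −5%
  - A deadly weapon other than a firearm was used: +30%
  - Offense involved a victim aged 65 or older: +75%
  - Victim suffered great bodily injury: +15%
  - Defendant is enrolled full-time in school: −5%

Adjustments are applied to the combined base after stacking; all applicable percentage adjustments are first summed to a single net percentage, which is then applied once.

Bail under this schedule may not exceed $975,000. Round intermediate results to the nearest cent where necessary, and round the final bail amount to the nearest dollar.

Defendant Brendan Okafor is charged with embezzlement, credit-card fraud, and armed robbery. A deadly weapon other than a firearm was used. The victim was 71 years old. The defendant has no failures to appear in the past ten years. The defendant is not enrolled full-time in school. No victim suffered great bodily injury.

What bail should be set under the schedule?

$279,000

Base amounts from the schedule: embezzlement $12,100; credit-card fraud $11,500; armed robbery $103,500.
Stacking rule: highest base plus $18,000 per additional charge. Highest is armed robbery at $103,500; 2 additional charges → +$36,000. Combined base = $139,500.
Net percentage adjustment: −5% +30% +75% = +100%. $139,500 × 2 = $279,000.
$279,000 is within the $975,000 maximum.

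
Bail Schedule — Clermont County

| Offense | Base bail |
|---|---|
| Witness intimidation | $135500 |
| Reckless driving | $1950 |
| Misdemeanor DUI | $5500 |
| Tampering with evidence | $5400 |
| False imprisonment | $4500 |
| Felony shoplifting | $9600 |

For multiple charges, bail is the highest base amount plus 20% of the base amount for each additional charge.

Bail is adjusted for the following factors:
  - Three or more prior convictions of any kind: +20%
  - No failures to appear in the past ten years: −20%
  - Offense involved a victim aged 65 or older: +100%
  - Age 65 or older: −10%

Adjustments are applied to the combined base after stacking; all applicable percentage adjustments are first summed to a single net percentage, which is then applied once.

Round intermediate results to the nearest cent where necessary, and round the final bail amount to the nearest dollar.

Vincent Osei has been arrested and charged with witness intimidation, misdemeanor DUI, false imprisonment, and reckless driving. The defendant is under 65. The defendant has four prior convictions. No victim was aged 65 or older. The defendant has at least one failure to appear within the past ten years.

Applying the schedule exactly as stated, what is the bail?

$165468

Base amounts from the schedule: witness intimidation $135500; misdemeanor DUI $5500; false imprisonment $4500; reckless driving $1950.
Stacking rule: highest base plus 20% of each additional charge. Highest is witness intimidation at $135500. Additional: $5500 × 20% = $1100; $4500 × 20% = $900; $1950 × 20% = $390. Combined base = $135500 + $2390 = $137890.
Three or more prior convictions of any kind (+20%): $137890 × 1.2 = $165468.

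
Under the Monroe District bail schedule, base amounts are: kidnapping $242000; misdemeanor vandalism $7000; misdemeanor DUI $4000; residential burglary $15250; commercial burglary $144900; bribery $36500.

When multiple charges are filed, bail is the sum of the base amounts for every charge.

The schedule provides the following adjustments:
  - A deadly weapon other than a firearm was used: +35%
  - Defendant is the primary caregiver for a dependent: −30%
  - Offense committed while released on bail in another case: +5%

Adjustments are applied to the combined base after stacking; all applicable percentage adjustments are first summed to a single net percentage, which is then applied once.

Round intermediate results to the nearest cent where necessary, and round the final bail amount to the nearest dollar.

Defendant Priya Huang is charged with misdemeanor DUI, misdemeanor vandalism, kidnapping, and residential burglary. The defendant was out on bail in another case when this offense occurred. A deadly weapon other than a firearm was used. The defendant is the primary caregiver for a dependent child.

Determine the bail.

Base amounts from the schedule: misdemeanor DUI $4000; misdemeanor vandalism $7000; kidnapping $242000; residential burglary $15250.
Stacking rule: sum of all bases. $4000 + $7000 + $242000 + $15250 = $268250.
Net percentage adjustment: +35% −30% +5% = +10%. $268250 × 1.1 = $295075.

$295075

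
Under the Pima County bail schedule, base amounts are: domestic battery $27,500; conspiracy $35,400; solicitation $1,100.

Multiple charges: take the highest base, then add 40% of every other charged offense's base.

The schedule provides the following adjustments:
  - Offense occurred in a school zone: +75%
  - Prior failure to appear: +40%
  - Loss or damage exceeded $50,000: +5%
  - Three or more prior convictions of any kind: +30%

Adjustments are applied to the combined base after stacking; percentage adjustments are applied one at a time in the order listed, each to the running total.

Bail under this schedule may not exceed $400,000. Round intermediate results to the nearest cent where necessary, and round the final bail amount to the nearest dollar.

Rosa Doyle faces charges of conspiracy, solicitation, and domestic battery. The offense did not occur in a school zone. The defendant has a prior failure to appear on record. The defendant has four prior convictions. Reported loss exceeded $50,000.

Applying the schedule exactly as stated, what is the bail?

$89,511

Base amounts from the schedule: conspiracy $35,400; solicitation $1,100; domestic battery $27,500.
Stacking rule: highest base plus 40% of each additional charge. Highest is conspiracy at $35,400. Additional: $1,100 × 40% = $440; $27,500 × 40% = $11,000. Combined base = $35,400 + $11,440 = $46,840.
Prior failure to appear (+40%): $46,840 × 1.4 = $65,576.
Loss or damage exceeded $50,000 (+5%): $65,576 × 1.05 = $68,854.80.
Three or more prior convictions of any kind (+30%): $68,854.80 × 1.3 = $89,511.24.
$89,511.24 is within the $400,000 maximum.
Rounded to the nearest dollar: $89,511.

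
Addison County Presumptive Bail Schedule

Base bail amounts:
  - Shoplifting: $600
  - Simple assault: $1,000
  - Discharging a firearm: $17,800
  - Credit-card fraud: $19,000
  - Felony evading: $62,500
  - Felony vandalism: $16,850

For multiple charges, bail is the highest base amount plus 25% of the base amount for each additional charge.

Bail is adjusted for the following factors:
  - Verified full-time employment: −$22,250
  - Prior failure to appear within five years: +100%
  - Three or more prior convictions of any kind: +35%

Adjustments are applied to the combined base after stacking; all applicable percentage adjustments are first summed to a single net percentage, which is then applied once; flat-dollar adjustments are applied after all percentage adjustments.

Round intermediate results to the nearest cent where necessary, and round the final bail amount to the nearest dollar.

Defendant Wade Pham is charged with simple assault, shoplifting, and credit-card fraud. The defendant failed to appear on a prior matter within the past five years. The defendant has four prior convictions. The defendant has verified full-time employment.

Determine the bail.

Base amounts from the schedule: simple assault $1,000; shoplifting $600; credit-card fraud $19,000.
Stacking rule: highest base plus 25% of each additional charge. Highest is credit-card fraud at $19,000. Additional: $1,000 × 25% = $250; $600 × 25% = $150. Combined base = $19,000 + $400 = $19,400.
Net percentage adjustment: +100% +35% = +135%. $19,400 × 2.35 = $45,590.
Verified full-time employment (−$22,250 flat): $45,590 − $22,250 = $23,340.

$23,340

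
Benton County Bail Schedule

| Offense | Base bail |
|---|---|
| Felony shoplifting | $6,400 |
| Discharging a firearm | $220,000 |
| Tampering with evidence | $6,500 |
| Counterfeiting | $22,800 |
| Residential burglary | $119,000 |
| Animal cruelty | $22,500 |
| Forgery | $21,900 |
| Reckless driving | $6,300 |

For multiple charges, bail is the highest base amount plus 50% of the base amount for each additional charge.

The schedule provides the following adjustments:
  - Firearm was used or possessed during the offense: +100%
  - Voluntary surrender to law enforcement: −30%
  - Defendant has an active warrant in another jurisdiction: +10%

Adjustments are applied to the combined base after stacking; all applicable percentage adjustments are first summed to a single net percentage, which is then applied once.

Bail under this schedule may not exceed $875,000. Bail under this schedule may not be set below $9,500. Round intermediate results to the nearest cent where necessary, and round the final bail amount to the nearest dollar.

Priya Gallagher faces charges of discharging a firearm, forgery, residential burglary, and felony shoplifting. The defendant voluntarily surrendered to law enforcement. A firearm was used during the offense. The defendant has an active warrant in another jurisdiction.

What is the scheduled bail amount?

$528,570

Base amounts from the schedule: discharging a firearm $220,000; forgery $21,900; residential burglary $119,000; felony shoplifting $6,400.
Stacking rule: highest base plus 50% of each additional charge. Highest is discharging a firearm at $220,000. Additional: $21,900 × 50% = $10,950; $119,000 × 50% = $59,500; $6,400 × 50% = $3,200. Combined base = $220,000 + $73,650 = $293,650.
Net percentage adjustment: +100% −30% +10% = +80%. $293,650 × 1.8 = $528,570.
$528,570 is within the $875,000 maximum.
$528,570 is at or above the $9,500 minimum.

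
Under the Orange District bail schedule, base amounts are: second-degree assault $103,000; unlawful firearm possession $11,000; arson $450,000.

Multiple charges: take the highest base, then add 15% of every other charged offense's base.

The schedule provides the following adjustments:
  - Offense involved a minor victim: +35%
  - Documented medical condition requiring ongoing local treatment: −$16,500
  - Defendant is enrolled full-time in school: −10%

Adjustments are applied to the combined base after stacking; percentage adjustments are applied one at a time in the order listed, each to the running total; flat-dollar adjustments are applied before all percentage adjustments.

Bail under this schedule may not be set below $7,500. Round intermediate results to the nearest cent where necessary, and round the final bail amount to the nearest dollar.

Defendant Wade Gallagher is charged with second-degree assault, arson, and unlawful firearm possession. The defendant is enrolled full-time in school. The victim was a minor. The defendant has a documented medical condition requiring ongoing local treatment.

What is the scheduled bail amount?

$547,479

Base amounts from the schedule: second-degree assault $103,000; arson $450,000; unlawful firearm possession $11,000.
Stacking rule: highest base plus 15% of each additional charge. Highest is arson at $450,000. Additional: $103,000 × 15% = $15,450; $11,000 × 15% = $1,650. Combined base = $450,000 + $17,100 = $467,100.
Documented medical condition requiring ongoing local treatment (−$16,500 flat): $467,100 − $16,500 = $450,600.
Offense involved a minor victim (+35%): $450,600 × 1.35 = $608,310.
Defendant is enrolled full-time in school (−10%): $608,310 × 0.9 = $547,479.
$547,479 is at or above the $7,500 minimum.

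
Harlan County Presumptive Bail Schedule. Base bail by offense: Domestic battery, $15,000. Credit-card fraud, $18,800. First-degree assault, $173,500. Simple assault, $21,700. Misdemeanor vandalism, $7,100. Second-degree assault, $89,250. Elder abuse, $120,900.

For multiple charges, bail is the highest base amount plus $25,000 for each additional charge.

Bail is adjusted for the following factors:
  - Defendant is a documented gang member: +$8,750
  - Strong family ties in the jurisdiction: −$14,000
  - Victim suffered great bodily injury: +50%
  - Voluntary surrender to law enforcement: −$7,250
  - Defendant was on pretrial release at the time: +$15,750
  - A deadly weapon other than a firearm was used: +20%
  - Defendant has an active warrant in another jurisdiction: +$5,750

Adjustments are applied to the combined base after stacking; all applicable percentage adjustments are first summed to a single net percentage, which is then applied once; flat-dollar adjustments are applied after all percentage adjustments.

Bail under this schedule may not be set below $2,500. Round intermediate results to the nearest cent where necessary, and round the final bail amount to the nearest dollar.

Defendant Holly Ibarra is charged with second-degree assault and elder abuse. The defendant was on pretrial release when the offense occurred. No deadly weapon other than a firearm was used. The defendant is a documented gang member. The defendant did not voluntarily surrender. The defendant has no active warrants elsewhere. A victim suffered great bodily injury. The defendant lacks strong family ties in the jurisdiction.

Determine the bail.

Base amounts from the schedule: second-degree assault $89,250; elder abuse $120,900.
Stacking rule: highest base plus $25,000 per additional charge. Highest is elder abuse at $120,900; 1 additional charge → +$25,000. Combined base = $145,900.
Victim suffered great bodily injury (+50%): $145,900 × 1.5 = $218,850.
Defendant is a documented gang member (+$8,750 flat): $218,850 + $8,750 = $227,600.
Defendant was on pretrial release at the time (+$15,750 flat): $227,600 + $15,750 = $243,350.
$243,350 is at or above the $2,500 minimum.

$243,350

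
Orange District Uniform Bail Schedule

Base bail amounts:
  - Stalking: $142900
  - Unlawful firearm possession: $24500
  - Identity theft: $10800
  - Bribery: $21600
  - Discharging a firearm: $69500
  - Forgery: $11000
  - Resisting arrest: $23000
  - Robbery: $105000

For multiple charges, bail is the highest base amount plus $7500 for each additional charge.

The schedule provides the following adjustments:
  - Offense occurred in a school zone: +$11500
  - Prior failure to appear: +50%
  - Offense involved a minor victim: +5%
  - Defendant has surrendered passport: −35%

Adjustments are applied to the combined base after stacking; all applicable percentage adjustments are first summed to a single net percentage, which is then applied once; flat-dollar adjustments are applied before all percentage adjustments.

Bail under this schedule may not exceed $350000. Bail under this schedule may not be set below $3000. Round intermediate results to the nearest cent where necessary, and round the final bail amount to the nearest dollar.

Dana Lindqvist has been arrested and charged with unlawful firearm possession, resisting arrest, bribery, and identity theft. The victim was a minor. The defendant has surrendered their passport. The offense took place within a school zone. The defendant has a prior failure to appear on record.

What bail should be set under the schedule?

$70200

Base amounts from the schedule: unlawful firearm possession $24500; resisting arrest $23000; bribery $21600; identity theft $10800.
Stacking rule: highest base plus $7500 per additional charge. Highest is unlawful firearm possession at $24500; 3 additional charges → +$22500. Combined base = $47000.
Offense occurred in a school zone (+$11500 flat): $47000 + $11500 = $58500.
Net percentage adjustment: +50% +5% −35% = +20%. $58500 × 1.2 = $70200.
$70200 is within the $350000 maximum.
$70200 is at or above the $3000 minimum.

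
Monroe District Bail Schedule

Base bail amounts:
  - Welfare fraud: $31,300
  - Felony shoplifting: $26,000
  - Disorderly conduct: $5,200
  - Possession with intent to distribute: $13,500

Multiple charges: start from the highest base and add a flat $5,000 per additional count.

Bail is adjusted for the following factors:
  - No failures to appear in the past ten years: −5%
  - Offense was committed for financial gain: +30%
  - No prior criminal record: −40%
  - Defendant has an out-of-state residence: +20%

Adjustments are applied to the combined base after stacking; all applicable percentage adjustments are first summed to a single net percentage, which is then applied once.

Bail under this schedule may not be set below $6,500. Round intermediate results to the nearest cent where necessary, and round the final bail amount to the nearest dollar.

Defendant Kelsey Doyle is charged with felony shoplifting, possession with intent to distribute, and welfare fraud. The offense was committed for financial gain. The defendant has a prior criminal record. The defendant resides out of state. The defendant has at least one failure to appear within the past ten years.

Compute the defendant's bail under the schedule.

Base amounts from the schedule: felony shoplifting $26,000; possession with intent to distribute $13,500; welfare fraud $31,300.
Stacking rule: highest base plus $5,000 per additional charge. Highest is welfare fraud at $31,300; 2 additional charges → +$10,000. Combined base = $41,300.
Net percentage adjustment: +30% +20% = +50%. $41,300 × 1.5 = $61,950.
$61,950 is at or above the $6,500 minimum.

$61,950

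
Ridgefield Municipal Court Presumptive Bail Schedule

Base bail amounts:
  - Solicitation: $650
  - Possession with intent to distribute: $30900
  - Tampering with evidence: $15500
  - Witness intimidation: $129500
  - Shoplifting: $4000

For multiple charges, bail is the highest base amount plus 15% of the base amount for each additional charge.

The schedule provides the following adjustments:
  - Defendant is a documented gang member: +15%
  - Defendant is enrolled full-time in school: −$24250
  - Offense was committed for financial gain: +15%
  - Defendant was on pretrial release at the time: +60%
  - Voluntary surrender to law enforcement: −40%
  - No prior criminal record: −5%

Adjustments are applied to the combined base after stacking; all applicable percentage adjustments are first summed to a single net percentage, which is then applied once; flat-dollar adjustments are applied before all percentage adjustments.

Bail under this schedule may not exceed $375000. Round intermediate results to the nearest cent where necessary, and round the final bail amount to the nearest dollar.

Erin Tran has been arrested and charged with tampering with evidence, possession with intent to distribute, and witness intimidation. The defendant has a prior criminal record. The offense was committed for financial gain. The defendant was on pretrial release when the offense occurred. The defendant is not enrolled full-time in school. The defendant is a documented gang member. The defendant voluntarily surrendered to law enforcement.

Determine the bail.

$204690

Base amounts from the schedule: tampering with evidence $15500; possession with intent to distribute $30900; witness intimidation $129500.
Stacking rule: highest base plus 15% of each additional charge. Highest is witness intimidation at $129500. Additional: $15500 × 15% = $2325; $30900 × 15% = $4635. Combined base = $129500 + $6960 = $136460.
Net percentage adjustment: +15% +15% +60% −40% = +50%. $136460 × 1.5 = $204690.
$204690 is within the $375000 maximum.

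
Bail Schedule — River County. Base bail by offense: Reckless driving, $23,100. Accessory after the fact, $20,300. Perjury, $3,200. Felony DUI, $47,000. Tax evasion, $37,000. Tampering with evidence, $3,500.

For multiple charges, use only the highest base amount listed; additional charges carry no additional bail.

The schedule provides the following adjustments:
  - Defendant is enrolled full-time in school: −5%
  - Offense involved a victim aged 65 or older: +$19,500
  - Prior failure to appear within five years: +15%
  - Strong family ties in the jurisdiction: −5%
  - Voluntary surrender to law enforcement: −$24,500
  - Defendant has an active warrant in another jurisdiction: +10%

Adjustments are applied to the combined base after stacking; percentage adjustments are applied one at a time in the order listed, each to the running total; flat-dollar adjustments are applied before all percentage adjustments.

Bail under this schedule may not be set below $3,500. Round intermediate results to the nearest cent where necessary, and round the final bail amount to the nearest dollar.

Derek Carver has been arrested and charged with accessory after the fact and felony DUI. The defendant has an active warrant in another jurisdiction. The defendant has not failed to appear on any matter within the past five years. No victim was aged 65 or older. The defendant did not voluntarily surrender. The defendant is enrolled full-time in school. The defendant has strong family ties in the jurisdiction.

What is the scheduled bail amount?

Base amounts from the schedule: accessory after the fact $20,300; felony DUI $47,000.
Stacking rule: use the highest base only. Highest is felony DUI at $47,000. Combined base = $47,000.
Defendant is enrolled full-time in school (−5%): $47,000 × 0.95 = $44,650.
Strong family ties in the jurisdiction (−5%): $44,650 × 0.95 = $42,417.50.
Defendant has an active warrant in another jurisdiction (+10%): $42,417.50 × 1.1 = $46,659.25.
$46,659.25 is at or above the $3,500 minimum.
Rounded to the nearest dollar: $46,659.

$46,659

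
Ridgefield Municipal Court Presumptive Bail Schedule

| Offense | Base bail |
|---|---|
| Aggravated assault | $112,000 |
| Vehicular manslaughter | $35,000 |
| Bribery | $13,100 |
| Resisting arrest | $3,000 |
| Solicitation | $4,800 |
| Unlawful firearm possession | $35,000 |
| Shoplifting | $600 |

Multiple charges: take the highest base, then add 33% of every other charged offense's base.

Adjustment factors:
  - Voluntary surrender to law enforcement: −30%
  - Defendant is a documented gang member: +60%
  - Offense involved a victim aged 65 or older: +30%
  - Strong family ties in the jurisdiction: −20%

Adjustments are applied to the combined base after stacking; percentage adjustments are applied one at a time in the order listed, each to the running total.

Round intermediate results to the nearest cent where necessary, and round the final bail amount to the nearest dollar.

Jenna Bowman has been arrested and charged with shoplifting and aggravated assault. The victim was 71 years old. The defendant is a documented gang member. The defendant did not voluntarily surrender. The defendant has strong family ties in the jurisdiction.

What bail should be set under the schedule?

Base amounts from the schedule: shoplifting $600; aggravated assault $112,000.
Stacking rule: highest base plus 33% of each additional charge. Highest is aggravated assault at $112,000. Additional: $600 × 33% = $198. Combined base = $112,000 + $198 = $112,198.
Defendant is a documented gang member (+60%): $112,198 × 1.6 = $179,516.80.
Offense involved a victim aged 65 or older (+30%): $179,516.80 × 1.3 = $233,371.84.
Strong family ties in the jurisdiction (−20%): $233,371.84 × 0.8 = $186,697.47.
Rounded to the nearest dollar: $186,697.

$186,697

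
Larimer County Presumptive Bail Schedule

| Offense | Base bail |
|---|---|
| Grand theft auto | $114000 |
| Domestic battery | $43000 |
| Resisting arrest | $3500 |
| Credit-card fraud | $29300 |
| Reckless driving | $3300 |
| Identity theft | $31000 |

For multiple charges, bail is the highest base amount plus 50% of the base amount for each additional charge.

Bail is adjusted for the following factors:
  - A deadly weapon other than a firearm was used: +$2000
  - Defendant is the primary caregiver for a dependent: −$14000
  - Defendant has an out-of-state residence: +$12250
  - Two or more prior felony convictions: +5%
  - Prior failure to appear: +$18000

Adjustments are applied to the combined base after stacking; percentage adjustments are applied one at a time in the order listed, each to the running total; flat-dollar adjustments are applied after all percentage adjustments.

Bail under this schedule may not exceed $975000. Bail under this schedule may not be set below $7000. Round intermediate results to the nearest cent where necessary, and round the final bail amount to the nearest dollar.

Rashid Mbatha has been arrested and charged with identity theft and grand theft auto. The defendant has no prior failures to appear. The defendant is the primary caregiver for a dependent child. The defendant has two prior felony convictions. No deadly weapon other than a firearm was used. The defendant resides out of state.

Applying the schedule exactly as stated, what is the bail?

$134225

Base amounts from the schedule: identity theft $31000; grand theft auto $114000.
Stacking rule: highest base plus 50% of each additional charge. Highest is grand theft auto at $114000. Additional: $31000 × 50% = $15500. Combined base = $114000 + $15500 = $129500.
Two or more prior felony convictions (+5%): $129500 × 1.05 = $135975.
Defendant is the primary caregiver for a dependent (−$14000 flat): $135975 − $14000 = $121975.
Defendant has an out-of-state residence (+$12250 flat): $121975 + $12250 = $134225.
$134225 is within the $975000 maximum.
$134225 is at or above the $7000 minimum.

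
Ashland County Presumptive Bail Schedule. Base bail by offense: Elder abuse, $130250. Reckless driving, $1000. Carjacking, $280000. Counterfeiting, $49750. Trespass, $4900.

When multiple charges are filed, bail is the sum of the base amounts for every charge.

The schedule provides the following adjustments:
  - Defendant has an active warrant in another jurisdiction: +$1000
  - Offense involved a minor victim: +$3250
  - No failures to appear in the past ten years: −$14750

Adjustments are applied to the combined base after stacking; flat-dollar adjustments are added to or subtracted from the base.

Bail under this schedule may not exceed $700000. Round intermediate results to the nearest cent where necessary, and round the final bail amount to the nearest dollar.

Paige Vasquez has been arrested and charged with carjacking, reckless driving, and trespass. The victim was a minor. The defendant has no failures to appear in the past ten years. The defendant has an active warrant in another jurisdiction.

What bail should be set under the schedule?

Base amounts from the schedule: carjacking $280000; reckless driving $1000; trespass $4900.
Stacking rule: sum of all bases. $280000 + $1000 + $4900 = $285900.
Defendant has an active warrant in another jurisdiction (+$1000 flat): $285900 + $1000 = $286900.
Offense involved a minor victim (+$3250 flat): $286900 + $3250 = $290150.
No failures to appear in the past ten years (−$14750 flat): $290150 − $14750 = $275400.
$275400 is within the $700000 maximum.

$275400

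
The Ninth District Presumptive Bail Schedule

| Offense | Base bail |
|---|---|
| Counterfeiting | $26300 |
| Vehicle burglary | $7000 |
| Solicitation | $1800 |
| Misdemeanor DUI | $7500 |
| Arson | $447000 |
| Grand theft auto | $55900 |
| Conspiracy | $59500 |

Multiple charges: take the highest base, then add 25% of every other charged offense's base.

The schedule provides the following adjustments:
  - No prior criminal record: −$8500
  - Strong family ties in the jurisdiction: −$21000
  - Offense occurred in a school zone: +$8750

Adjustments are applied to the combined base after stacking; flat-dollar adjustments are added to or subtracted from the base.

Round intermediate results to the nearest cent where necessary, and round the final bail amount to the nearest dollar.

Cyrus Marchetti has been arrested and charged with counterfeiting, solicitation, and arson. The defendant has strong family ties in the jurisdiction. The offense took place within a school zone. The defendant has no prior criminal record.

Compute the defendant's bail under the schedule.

Base amounts from the schedule: counterfeiting $26300; solicitation $1800; arson $447000.
Stacking rule: highest base plus 25% of each additional charge. Highest is arson at $447000. Additional: $26300 × 25% = $6575; $1800 × 25% = $450. Combined base = $447000 + $7025 = $454025.
No prior criminal record (−$8500 flat): $454025 − $8500 = $445525.
Strong family ties in the jurisdiction (−$21000 flat): $445525 − $21000 = $424525.
Offense occurred in a school zone (+$8750 flat): $424525 + $8750 = $433275.

$433275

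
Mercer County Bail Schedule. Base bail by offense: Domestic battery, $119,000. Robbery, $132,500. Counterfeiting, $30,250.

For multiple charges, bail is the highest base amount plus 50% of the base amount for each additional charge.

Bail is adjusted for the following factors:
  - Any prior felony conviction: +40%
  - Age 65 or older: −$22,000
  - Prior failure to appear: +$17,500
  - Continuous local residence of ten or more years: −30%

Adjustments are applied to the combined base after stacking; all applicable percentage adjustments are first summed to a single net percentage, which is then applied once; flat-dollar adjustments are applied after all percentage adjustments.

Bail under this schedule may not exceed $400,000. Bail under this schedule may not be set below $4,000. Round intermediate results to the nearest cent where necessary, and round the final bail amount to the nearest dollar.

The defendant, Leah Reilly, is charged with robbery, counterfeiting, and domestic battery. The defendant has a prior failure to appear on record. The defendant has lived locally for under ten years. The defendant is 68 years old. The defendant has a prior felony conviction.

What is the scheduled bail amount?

$285,475

Base amounts from the schedule: robbery $132,500; counterfeiting $30,250; domestic battery $119,000.
Stacking rule: highest base plus 50% of each additional charge. Highest is robbery at $132,500. Additional: $30,250 × 50% = $15,125; $119,000 × 50% = $59,500. Combined base = $132,500 + $74,625 = $207,125.
Any prior felony conviction (+40%): $207,125 × 1.4 = $289,975.
Age 65 or older (−$22,000 flat): $289,975 − $22,000 = $267,975.
Prior failure to appear (+$17,500 flat): $267,975 + $17,500 = $285,475.
$285,475 is within the $400,000 maximum.
$285,475 is at or above the $4,000 minimum.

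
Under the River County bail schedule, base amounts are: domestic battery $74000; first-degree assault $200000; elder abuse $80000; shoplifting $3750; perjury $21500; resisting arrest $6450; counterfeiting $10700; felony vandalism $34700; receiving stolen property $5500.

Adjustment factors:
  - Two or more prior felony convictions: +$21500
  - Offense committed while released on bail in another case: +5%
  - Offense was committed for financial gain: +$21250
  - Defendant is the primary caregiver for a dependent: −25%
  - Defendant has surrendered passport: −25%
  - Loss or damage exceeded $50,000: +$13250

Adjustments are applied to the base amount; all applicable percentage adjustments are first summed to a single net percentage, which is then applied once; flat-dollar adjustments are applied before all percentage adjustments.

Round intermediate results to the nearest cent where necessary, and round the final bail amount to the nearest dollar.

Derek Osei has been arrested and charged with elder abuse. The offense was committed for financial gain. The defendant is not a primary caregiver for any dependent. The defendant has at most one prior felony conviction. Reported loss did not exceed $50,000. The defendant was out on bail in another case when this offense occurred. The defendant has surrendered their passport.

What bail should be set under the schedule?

Base amounts from the schedule: elder abuse $80000.
Single charge. Combined base = $80000.
Offense was committed for financial gain (+$21250 flat): $80000 + $21250 = $101250.
Net percentage adjustment: +5% −25% = −20%. $101250 × 0.8 = $81000.

$81000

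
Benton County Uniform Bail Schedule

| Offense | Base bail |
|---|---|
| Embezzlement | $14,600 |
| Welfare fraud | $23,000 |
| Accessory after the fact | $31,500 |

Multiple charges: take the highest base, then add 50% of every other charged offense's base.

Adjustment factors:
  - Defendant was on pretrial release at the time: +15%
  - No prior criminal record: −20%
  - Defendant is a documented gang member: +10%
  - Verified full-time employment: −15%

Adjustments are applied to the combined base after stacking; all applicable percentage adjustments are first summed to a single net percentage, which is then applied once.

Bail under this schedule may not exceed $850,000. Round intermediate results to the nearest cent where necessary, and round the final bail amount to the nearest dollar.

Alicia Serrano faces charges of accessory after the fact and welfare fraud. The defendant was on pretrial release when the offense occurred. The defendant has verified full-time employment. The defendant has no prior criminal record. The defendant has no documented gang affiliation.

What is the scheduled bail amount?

$34,400

Base amounts from the schedule: accessory after the fact $31,500; welfare fraud $23,000.
Stacking rule: highest base plus 50% of each additional charge. Highest is accessory after the fact at $31,500. Additional: $23,000 × 50% = $11,500. Combined base = $31,500 + $11,500 = $43,000.
Net percentage adjustment: +15% −20% −15% = −20%. $43,000 × 0.8 = $34,400.
$34,400 is within the $850,000 maximum.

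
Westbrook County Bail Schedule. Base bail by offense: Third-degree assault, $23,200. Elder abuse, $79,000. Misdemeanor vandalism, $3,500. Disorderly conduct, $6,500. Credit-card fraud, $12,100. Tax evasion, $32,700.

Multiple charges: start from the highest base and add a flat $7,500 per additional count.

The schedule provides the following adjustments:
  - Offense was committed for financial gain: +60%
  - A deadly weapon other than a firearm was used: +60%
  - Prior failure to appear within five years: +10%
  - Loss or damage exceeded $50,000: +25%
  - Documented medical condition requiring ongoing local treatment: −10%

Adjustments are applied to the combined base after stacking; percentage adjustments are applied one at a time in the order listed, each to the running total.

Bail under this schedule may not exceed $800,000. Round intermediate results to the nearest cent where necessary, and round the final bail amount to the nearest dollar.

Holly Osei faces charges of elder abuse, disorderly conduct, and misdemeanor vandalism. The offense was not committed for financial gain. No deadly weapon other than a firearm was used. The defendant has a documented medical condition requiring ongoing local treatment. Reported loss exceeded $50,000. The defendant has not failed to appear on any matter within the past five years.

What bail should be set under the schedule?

$105,750

Base amounts from the schedule: elder abuse $79,000; disorderly conduct $6,500; misdemeanor vandalism $3,500.
Stacking rule: highest base plus $7,500 per additional charge. Highest is elder abuse at $79,000; 2 additional charges → +$15,000. Combined base = $94,000.
Loss or damage exceeded $50,000 (+25%): $94,000 × 1.25 = $117,500.
Documented medical condition requiring ongoing local treatment (−10%): $117,500 × 0.9 = $105,750.
$105,750 is within the $800,000 maximum.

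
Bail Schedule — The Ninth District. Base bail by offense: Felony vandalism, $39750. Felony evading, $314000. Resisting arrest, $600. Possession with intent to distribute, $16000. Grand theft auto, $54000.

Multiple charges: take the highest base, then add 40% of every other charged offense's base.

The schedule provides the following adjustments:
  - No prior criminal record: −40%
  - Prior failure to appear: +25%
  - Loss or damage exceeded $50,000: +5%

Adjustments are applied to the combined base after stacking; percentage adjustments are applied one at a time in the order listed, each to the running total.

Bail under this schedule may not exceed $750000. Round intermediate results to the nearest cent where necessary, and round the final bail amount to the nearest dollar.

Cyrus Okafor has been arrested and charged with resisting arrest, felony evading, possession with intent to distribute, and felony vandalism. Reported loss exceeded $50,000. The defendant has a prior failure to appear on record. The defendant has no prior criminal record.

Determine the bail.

Base amounts from the schedule: resisting arrest $600; felony evading $314000; possession with intent to distribute $16000; felony vandalism $39750.
Stacking rule: highest base plus 40% of each additional charge. Highest is felony evading at $314000. Additional: $600 × 40% = $240; $16000 × 40% = $6400; $39750 × 40% = $15900. Combined base = $314000 + $22540 = $336540.
No prior criminal record (−40%): $336540 × 0.6 = $201924.
Prior failure to appear (+25%): $201924 × 1.25 = $252405.
Loss or damage exceeded $50,000 (+5%): $252405 × 1.05 = $265025.25.
$265025.25 is within the $750000 maximum.
Rounded to the nearest dollar: $265025.

$265025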